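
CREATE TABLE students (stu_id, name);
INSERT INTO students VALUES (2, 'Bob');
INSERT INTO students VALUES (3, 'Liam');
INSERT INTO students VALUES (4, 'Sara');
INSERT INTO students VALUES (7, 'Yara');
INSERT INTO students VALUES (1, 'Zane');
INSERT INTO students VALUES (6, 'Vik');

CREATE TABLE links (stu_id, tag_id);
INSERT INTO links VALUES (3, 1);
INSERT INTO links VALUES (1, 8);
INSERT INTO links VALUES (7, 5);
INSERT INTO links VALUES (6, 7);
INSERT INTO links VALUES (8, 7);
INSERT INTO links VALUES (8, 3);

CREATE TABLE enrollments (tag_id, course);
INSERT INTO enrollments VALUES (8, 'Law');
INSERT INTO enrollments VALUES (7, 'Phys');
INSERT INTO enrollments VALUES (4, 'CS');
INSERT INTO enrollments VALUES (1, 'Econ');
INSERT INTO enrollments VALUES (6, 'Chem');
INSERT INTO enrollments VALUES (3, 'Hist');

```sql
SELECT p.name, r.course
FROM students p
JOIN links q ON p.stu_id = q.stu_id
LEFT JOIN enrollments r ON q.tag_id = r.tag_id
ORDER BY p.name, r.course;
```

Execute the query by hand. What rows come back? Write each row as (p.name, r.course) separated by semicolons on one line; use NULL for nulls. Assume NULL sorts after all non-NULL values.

Step 1 — p INNER JOIN q on stu_id → 4 row(s).
Then LEFT JOIN `enrollments r` on tag_id: each of those 4 rows is kept; rows whose q.tag_id has no match in r get NULL for r's columns.

(Liam, Econ); (Vik, Phys); (Yara, NULL); (Zane, Law)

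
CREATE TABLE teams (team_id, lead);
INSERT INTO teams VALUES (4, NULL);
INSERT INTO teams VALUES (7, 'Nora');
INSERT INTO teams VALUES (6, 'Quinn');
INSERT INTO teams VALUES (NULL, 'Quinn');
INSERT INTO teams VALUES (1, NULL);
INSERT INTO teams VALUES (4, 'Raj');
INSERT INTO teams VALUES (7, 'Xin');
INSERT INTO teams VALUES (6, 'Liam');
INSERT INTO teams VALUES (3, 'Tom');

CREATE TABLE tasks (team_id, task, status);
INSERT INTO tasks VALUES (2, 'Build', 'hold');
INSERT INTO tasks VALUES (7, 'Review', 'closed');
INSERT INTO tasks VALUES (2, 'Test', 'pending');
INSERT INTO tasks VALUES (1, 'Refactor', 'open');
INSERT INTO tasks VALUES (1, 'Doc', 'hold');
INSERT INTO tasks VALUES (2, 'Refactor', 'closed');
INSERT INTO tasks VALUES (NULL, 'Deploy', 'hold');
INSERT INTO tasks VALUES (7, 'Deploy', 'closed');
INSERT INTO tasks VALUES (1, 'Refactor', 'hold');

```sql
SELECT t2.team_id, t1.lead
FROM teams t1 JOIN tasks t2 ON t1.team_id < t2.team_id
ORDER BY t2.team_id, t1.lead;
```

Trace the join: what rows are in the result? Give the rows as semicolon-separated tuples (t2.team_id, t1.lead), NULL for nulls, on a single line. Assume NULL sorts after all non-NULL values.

INNER JOIN keeps only pairs where the ON condition holds.
Matching on t1.team_id < t2.team_id. A NULL in a compared column never satisfies the condition.
- t1[0] team_id=4 → 2 match(es) in t2 → 2 row(s).
- t1[1] team_id=7 → no match; dropped.
- t1[2] team_id=6 → 2 match(es) in t2 → 2 row(s).
- t1[3] team_id=NULL → no match; dropped.
- t1[4] team_id=1 → 5 match(es) in t2 → 5 row(s).
- t1[5] team_id=4 → 2 match(es) in t2 → 2 row(s).
- t1[6] team_id=7 → no match; dropped.
- t1[7] team_id=6 → 2 match(es) in t2 → 2 row(s).
- t1[8] team_id=3 → 2 match(es) in t2 → 2 row(s).

(2, NULL); (2, NULL); (2, NULL); (7, Liam); (7, Liam); (7, Quinn); (7, Quinn); (7, Raj); (7, Raj); (7, Tom); (7, Tom); (7, NULL); (7, NULL); (7, NULL); (7, NULL)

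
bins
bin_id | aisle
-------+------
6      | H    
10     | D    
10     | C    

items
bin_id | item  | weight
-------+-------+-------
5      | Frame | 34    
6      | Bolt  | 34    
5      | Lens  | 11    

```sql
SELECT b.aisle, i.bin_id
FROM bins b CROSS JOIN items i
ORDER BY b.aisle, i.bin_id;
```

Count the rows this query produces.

CROSS JOIN pairs every row of `bins` with every row of `items`: 3 × 3 = 9 rows.

9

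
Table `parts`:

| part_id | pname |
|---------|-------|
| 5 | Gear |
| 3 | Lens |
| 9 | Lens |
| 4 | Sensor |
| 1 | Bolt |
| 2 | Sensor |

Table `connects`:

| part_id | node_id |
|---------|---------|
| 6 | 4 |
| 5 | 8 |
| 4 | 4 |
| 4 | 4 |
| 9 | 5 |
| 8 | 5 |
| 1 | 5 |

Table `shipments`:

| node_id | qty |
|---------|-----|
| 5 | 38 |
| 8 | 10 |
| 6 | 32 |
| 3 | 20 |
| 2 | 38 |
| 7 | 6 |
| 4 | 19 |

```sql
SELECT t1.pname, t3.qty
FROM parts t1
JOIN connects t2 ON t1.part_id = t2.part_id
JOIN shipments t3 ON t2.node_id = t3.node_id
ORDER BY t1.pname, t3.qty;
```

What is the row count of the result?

5

Evaluate left to right. First `parts t1 INNER JOIN connects t2` on part_id: 5 row(s).
Then INNER JOIN `shipments t3` on node_id: keep only rows whose t2.node_id appears in t3.
Result: 5 row(s).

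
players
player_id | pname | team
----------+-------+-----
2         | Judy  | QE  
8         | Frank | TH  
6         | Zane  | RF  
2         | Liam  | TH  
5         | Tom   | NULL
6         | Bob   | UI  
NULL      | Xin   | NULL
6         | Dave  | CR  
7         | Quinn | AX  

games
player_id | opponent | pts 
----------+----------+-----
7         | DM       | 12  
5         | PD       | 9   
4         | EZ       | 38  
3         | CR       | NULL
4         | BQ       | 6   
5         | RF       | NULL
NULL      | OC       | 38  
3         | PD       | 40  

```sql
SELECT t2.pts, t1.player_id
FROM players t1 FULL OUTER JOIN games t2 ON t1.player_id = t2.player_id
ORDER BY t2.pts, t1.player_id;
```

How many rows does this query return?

15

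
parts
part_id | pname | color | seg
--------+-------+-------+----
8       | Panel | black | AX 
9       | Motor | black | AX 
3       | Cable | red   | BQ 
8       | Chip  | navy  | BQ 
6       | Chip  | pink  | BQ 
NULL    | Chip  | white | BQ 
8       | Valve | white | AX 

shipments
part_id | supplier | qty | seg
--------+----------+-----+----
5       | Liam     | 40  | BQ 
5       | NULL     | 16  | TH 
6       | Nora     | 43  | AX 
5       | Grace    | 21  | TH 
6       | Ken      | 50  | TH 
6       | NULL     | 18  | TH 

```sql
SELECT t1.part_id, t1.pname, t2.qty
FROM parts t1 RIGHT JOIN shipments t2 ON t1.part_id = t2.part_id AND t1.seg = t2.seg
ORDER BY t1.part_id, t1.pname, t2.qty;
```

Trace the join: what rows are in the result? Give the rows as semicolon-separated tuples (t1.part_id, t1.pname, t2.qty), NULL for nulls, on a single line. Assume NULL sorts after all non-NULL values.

(NULL, NULL, 16); (NULL, NULL, 18); (NULL, NULL, 21); (NULL, NULL, 40); (NULL, NULL, 43); (NULL, NULL, 50)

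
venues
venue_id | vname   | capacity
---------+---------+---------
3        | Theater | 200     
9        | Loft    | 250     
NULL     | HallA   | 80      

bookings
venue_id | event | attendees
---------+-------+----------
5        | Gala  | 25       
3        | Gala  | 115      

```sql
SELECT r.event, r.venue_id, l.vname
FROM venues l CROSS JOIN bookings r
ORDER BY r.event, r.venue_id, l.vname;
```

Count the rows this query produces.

6

CROSS JOIN pairs every row of `venues` with every row of `bookings`: 3 × 2 = 6 rows.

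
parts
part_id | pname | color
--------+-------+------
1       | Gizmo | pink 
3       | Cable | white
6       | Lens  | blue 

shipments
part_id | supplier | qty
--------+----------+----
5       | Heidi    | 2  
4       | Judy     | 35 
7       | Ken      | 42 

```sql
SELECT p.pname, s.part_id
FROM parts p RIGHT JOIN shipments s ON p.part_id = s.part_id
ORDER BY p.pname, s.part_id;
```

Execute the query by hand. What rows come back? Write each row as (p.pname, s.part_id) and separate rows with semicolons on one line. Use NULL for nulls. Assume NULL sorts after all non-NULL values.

RIGHT JOIN keeps every row from `shipments`; unmatched rows get NULL for `parts`'s columns.
Matching on p.part_id = s.part_id.
- p[0] part_id=1 → no match.
- p[1] part_id=3 → no match.
- p[2] part_id=6 → no match.
- plus 3 unmatched s row(s), each kept with NULL p columns.
After projecting and ordering:
p.pname | s.part_id
NULL | 4
NULL | 5
NULL | 7

(NULL, 4); (NULL, 5); (NULL, 7)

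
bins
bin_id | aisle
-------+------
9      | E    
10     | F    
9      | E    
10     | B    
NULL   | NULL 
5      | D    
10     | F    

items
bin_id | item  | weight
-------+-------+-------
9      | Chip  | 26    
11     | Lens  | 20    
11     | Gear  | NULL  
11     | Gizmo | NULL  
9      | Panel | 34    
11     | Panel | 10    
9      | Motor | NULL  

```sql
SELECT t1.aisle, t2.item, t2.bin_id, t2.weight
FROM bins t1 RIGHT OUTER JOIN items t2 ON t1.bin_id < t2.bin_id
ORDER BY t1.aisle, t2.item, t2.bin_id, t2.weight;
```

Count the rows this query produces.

27

RIGHT JOIN keeps every row from `items`; unmatched rows get NULL for `bins`'s columns.
Matching on t1.bin_id < t2.bin_id. A NULL in a compared column never satisfies the condition.
- bin_id=9: 4 matching t2 row(s), so 4 row(s) emitted.
- bin_id=10: 4 matching t2 row(s), so 4 row(s) emitted.
- bin_id=9: 4 matching t2 row(s), so 4 row(s) emitted.
- bin_id=10: 4 matching t2 row(s), so 4 row(s) emitted.
- bin_id=NULL: no matching t2 row.
- bin_id=5: 7 matching t2 row(s), so 7 row(s) emitted.
- bin_id=10: 4 matching t2 row(s), so 4 row(s) emitted.
- every t2 row matched at least one t1 row.
Total: 27 rows.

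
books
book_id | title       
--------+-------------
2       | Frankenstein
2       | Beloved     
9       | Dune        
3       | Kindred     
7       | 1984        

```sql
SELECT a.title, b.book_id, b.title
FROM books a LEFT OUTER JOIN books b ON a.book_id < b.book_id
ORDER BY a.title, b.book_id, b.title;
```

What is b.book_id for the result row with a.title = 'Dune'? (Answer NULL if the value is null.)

LEFT JOIN keeps every row from `books a`; unmatched rows get NULL for `books b`'s columns.
Matching on a.book_id < b.book_id.
- book_id=2: 3 matching b row(s), so 3 row(s) emitted.
- book_id=2: 3 matching b row(s), so 3 row(s) emitted.
- book_id=9: no b row matches, row kept with b columns NULL.
- book_id=3: 2 matching b row(s), so 2 row(s) emitted.
- book_id=7: 1 matching b row(s), so 1 row(s) emitted.

NULL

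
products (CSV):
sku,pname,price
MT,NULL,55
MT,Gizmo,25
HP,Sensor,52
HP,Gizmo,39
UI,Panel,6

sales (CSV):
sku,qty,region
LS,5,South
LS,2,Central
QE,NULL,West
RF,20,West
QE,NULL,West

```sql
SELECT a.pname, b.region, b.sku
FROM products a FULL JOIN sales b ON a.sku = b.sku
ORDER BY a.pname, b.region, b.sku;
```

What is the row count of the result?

10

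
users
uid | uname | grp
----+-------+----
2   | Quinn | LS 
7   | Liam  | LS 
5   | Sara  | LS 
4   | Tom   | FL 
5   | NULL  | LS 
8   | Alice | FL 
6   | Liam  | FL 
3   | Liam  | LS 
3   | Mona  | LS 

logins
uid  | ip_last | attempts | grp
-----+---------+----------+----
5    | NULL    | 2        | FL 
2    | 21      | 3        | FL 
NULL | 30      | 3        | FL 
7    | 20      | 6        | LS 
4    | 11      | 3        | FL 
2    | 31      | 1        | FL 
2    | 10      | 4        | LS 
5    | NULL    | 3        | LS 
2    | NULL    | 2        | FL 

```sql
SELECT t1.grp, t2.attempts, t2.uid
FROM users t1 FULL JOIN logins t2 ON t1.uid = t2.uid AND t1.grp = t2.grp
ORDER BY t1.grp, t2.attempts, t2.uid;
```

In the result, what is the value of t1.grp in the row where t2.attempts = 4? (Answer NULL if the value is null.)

FULL OUTER JOIN keeps every row from both sides; unmatched rows get NULL for the other side's columns.
Matching on t1.uid = t2.uid AND t1.grp = t2.grp. A NULL in a compared column never satisfies the condition.
Matched pairs: 5; unmatched t1 rows kept: 4; unmatched t2 rows kept: 5.

LS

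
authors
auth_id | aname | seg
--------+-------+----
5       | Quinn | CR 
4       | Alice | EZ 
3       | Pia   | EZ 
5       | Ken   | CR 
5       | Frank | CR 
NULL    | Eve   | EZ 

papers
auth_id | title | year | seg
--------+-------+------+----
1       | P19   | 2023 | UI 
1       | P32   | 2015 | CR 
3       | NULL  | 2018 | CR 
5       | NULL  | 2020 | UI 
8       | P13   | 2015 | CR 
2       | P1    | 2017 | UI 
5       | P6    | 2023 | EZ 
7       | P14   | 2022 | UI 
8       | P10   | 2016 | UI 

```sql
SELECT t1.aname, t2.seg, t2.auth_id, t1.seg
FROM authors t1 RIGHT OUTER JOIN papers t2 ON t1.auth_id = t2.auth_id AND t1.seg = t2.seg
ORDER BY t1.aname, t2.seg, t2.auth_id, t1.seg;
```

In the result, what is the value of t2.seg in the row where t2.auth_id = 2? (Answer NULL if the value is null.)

UI

RIGHT JOIN keeps every row from `papers`; unmatched rows get NULL for `authors`'s columns.
Matching on t1.auth_id = t2.auth_id AND t1.seg = t2.seg. A NULL in a compared column never satisfies the condition.
- t1[0] auth_id=5, seg=CR → no match.
- t1[1] auth_id=4, seg=EZ → no match.
- t1[2] auth_id=3, seg=EZ → no match.
- t1[3] auth_id=5, seg=CR → no match.
- t1[4] auth_id=5, seg=CR → no match.
- t1[5] auth_id=NULL, seg=EZ → no match.
- 9 row(s) from t2 found no t1 partner → padded with NULL.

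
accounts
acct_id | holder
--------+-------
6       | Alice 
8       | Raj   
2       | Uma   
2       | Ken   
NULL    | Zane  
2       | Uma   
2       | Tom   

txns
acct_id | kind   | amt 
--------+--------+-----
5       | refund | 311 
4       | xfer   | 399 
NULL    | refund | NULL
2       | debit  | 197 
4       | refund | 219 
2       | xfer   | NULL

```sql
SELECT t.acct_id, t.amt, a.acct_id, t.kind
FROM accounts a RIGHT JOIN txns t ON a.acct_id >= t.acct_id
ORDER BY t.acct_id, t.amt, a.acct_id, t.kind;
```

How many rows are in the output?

19

RIGHT JOIN keeps every row from `txns`; unmatched rows get NULL for `accounts`'s columns.
Matching on a.acct_id >= t.acct_id. A NULL in a compared column never satisfies the condition.
Matched pairs: 18; unmatched t rows kept: 1.
Total: 18 matched + 1 padded = 19 rows.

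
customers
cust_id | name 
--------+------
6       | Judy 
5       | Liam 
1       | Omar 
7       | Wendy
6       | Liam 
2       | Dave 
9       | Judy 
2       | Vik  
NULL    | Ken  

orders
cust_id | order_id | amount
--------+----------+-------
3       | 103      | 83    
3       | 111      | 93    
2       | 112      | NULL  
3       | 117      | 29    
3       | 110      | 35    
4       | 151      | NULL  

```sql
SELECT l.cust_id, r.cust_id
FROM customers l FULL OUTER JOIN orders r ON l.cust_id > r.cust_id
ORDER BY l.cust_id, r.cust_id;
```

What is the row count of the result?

34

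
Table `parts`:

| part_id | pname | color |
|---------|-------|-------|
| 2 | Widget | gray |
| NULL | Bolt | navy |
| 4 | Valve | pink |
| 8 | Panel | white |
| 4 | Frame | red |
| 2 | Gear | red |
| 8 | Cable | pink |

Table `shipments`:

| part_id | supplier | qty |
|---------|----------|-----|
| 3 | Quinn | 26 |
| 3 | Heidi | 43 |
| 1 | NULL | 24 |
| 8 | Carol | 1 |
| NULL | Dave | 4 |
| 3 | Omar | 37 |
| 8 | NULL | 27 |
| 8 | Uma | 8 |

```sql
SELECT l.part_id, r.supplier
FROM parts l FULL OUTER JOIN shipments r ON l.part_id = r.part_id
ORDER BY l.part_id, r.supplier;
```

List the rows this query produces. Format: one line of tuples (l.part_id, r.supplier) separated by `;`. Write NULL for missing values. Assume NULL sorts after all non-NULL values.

FULL OUTER JOIN keeps every row from both sides; unmatched rows get NULL for the other side's columns.
Matching on l.part_id = r.part_id. A NULL in a compared column never satisfies the condition.
- l[0] part_id=2 → no match; kept with NULLs on the r side.
- l[1] part_id=NULL → no match; kept with NULLs on the r side.
- l[2] part_id=4 → no match; kept with NULLs on the r side.
- l[3] part_id=8 → 3 match(es) in r → 3 row(s).
- l[4] part_id=4 → no match; kept with NULLs on the r side.
- l[5] part_id=2 → no match; kept with NULLs on the r side.
- l[6] part_id=8 → 3 match(es) in r → 3 row(s).
- 5 r row(s) had no l match → kept, l columns NULL.

(2, NULL); (2, NULL); (4, NULL); (4, NULL); (8, Carol); (8, Carol); (8, Uma); (8, Uma); (8, NULL); (8, NULL); (NULL, Dave); (NULL, Heidi); (NULL, Omar); (NULL, Quinn); (NULL, NULL); (NULL, NULL)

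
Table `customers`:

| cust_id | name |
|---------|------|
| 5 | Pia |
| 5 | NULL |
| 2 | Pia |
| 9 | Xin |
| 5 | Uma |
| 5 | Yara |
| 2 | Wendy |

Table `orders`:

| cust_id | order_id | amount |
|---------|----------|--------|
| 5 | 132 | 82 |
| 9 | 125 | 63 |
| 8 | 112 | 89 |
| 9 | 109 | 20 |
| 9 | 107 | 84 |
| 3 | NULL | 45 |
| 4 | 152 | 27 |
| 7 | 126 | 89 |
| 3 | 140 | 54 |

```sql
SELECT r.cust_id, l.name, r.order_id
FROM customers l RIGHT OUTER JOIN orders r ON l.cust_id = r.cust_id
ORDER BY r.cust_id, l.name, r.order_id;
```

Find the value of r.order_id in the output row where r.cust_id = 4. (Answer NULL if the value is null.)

152

RIGHT JOIN keeps every row from `orders`; unmatched rows get NULL for `customers`'s columns.
Matching on l.cust_id = r.cust_id.
- l[0] cust_id=5 → 1 match(es) in r → 1 row(s).
- l[1] cust_id=5 → 1 match(es) in r → 1 row(s).
- l[2] cust_id=2 → no match.
- l[3] cust_id=9 → 3 match(es) in r → 3 row(s).
- l[4] cust_id=5 → 1 match(es) in r → 1 row(s).
- l[5] cust_id=5 → 1 match(es) in r → 1 row(s).
- l[6] cust_id=2 → no match.
- 5 row(s) from r found no l partner → padded with NULL.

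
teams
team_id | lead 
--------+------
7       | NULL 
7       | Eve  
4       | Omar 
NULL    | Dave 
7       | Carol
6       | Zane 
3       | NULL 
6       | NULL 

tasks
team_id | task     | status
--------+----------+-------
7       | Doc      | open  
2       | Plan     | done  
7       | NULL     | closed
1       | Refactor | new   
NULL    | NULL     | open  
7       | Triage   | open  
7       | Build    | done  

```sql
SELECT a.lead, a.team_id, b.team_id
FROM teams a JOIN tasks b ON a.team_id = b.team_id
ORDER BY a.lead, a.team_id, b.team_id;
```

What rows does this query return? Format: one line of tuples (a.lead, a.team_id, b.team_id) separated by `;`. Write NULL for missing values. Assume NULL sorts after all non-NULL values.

(Carol, 7, 7); (Carol, 7, 7); (Carol, 7, 7); (Carol, 7, 7); (Eve, 7, 7); (Eve, 7, 7); (Eve, 7, 7); (Eve, 7, 7); (NULL, 7, 7); (NULL, 7, 7); (NULL, 7, 7); (NULL, 7, 7)

INNER JOIN keeps only pairs where the ON condition holds.
Matching on a.team_id = b.team_id. A NULL in a compared column never satisfies the condition.
- team_id=7: 4 matching b row(s), so 4 row(s) emitted.
- team_id=7: 4 matching b row(s), so 4 row(s) emitted.
- team_id=4: no matching b row, dropped.
- team_id=NULL: no matching b row, dropped.
- team_id=7: 4 matching b row(s), so 4 row(s) emitted.
- team_id=6: no matching b row, dropped.
- team_id=3: no matching b row, dropped.
- team_id=6: no matching b row, dropped.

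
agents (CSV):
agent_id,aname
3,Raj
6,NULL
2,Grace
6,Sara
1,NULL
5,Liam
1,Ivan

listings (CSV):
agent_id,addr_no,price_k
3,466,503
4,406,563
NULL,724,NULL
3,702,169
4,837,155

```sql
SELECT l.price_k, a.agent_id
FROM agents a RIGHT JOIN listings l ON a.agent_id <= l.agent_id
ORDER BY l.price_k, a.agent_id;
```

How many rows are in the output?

17

RIGHT JOIN keeps every row from `listings`; unmatched rows get NULL for `agents`'s columns.
Matching on a.agent_id <= l.agent_id. A NULL in a compared column never satisfies the condition.
- a (agent_id=3) pairs with 4 row(s) of l.
- a (agent_id=6) has no partner in l.
- a (agent_id=2) pairs with 4 row(s) of l.
- a (agent_id=6) has no partner in l.
- a (agent_id=1) pairs with 4 row(s) of l.
- a (agent_id=5) has no partner in l.
- a (agent_id=1) pairs with 4 row(s) of l.
- 1 l row(s) had no a match → kept, a columns NULL.
Total: 16 matched + 1 padded = 17 rows.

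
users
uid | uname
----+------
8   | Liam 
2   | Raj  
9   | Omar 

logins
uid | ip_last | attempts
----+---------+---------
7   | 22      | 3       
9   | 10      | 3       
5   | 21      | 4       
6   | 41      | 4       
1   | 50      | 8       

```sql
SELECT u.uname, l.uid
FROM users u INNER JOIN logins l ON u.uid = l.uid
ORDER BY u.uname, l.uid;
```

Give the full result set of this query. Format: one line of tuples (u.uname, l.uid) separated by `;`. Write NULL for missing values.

(Omar, 9)

INNER JOIN keeps only pairs where the ON condition holds.
Matching on u.uid = l.uid.
- u[0] uid=8 → no match; dropped.
- u[1] uid=2 → no match; dropped.
- u[2] uid=9 → 1 match(es) in l → 1 row(s).
After projecting and ordering:
u.uname | l.uid
Omar | 9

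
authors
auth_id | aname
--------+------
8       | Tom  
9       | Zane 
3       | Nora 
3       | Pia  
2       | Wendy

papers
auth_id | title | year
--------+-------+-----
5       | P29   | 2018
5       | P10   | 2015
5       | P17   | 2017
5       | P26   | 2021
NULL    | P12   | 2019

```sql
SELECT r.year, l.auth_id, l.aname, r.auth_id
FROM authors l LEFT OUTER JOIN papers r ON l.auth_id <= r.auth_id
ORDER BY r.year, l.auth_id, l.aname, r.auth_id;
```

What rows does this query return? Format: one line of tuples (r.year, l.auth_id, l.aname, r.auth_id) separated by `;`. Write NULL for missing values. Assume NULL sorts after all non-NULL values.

(2015, 2, Wendy, 5); (2015, 3, Nora, 5); (2015, 3, Pia, 5); (2017, 2, Wendy, 5); (2017, 3, Nora, 5); (2017, 3, Pia, 5); (2018, 2, Wendy, 5); (2018, 3, Nora, 5); (2018, 3, Pia, 5); (2021, 2, Wendy, 5); (2021, 3, Nora, 5); (2021, 3, Pia, 5); (NULL, 8, Tom, NULL); (NULL, 9, Zane, NULL)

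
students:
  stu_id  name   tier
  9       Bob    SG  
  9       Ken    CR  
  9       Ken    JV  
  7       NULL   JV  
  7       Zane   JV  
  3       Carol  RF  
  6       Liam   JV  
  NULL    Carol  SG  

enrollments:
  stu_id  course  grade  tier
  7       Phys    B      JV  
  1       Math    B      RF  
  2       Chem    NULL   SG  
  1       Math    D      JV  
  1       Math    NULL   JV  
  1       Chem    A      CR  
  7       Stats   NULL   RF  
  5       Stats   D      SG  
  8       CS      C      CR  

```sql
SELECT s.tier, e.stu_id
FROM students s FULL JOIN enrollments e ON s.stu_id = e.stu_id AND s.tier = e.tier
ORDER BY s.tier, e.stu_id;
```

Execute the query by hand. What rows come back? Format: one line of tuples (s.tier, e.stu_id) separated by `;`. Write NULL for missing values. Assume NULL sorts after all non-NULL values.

(CR, NULL); (JV, 7); (JV, 7); (JV, NULL); (JV, NULL); (RF, NULL); (SG, NULL); (SG, NULL); (NULL, 1); (NULL, 1); (NULL, 1); (NULL, 1); (NULL, 2); (NULL, 5); (NULL, 7); (NULL, 8)

FULL OUTER JOIN keeps every row from both sides; unmatched rows get NULL for the other side's columns.
Matching on s.stu_id = e.stu_id AND s.tier = e.tier. A NULL in a compared column never satisfies the condition.
- s row (stu_id=9, tier=SG): no match → kept, e columns NULL.
- s row (stu_id=9, tier=CR): no match → kept, e columns NULL.
- s row (stu_id=9, tier=JV): no match → kept, e columns NULL.
- s row (stu_id=7, tier=JV): matches 1 e row(s) → 1 output row(s).
- s row (stu_id=7, tier=JV): matches 1 e row(s) → 1 output row(s).
- s row (stu_id=3, tier=RF): no match → kept, e columns NULL.
- s row (stu_id=6, tier=JV): no match → kept, e columns NULL.
- s row (stu_id=NULL, tier=SG): no match → kept, e columns NULL.
- 8 e row(s) had no s match → kept, s columns NULL.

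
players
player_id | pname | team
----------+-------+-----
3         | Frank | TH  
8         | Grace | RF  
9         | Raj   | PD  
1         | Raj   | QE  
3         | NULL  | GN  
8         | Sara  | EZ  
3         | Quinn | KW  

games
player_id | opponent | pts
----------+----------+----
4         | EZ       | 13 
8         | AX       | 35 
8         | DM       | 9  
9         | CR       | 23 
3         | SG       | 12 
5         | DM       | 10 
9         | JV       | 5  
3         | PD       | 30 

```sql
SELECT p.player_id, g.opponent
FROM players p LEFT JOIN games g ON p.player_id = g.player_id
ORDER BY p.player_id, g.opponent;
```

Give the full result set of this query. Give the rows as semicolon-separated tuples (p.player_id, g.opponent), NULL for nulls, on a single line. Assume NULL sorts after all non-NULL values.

(1, NULL); (3, PD); (3, PD); (3, PD); (3, SG); (3, SG); (3, SG); (8, AX); (8, AX); (8, DM); (8, DM); (9, CR); (9, JV)

LEFT JOIN keeps every row from `players`; unmatched rows get NULL for `games`'s columns.
Matching on p.player_id = g.player_id.
Matched pairs: 12; unmatched p rows kept: 1.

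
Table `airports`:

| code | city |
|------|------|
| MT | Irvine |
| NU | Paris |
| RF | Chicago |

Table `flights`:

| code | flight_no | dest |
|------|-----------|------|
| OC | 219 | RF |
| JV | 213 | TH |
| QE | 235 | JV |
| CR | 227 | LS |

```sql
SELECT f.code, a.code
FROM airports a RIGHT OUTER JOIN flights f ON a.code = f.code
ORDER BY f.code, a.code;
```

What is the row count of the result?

4

RIGHT JOIN keeps every row from `flights`; unmatched rows get NULL for `airports`'s columns.
Matching on a.code = f.code.
- a (code=MT) has no partner in f.
- a (code=NU) has no partner in f.
- a (code=RF) has no partner in f.
- plus 4 unmatched f row(s), each kept with NULL a columns.
Total: 0 matched + 4 padded = 4 rows.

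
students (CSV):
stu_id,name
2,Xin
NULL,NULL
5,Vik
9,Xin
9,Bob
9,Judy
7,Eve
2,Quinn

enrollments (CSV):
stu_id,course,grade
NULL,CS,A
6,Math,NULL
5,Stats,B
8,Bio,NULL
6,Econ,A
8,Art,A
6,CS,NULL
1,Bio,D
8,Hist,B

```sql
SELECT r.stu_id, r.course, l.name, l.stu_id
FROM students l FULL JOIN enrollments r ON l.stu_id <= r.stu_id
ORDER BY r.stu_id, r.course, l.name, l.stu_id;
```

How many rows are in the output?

FULL OUTER JOIN keeps every row from both sides; unmatched rows get NULL for the other side's columns.
Matching on l.stu_id <= r.stu_id. A NULL in a compared column never satisfies the condition.
Matched pairs: 24; unmatched l rows kept: 4; unmatched r rows kept: 2.
Total: 24 matched + 6 padded = 30 rows.

30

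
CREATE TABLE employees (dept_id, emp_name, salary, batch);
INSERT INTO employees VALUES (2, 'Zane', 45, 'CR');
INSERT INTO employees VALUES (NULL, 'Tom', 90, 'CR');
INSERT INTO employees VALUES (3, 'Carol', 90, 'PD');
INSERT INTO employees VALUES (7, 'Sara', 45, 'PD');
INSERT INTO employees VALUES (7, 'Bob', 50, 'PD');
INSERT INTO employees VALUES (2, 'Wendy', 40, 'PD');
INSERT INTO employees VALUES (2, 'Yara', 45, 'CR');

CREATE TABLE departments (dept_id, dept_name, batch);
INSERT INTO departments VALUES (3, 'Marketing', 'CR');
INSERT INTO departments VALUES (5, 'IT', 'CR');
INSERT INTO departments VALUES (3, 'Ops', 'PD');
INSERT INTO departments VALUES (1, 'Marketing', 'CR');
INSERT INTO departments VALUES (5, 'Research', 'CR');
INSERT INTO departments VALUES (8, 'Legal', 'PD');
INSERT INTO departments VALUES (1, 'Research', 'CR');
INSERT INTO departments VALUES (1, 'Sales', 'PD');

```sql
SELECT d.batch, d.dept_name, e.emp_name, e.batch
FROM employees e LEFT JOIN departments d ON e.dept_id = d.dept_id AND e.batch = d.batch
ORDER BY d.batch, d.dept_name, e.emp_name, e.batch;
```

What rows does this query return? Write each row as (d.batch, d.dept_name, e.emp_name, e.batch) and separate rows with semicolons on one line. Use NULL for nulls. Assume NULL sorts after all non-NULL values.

(PD, Ops, Carol, PD); (NULL, NULL, Bob, PD); (NULL, NULL, Sara, PD); (NULL, NULL, Tom, CR); (NULL, NULL, Wendy, PD); (NULL, NULL, Yara, CR); (NULL, NULL, Zane, CR)

LEFT JOIN keeps every row from `employees`; unmatched rows get NULL for `departments`'s columns.
Matching on e.dept_id = d.dept_id AND e.batch = d.batch. A NULL in a compared column never satisfies the condition.
- dept_id=2, batch=CR: no d row matches, row kept with d columns NULL.
- dept_id=NULL, batch=CR: no d row matches, row kept with d columns NULL.
- dept_id=3, batch=PD: 1 matching d row(s), so 1 row(s) emitted.
- dept_id=7, batch=PD: no d row matches, row kept with d columns NULL.
- dept_id=7, batch=PD: no d row matches, row kept with d columns NULL.
- dept_id=2, batch=PD: no d row matches, row kept with d columns NULL.
- dept_id=2, batch=CR: no d row matches, row kept with d columns NULL.
After projecting and ordering:
d.batch | d.dept_name | e.emp_name | e.batch
PD | Ops | Carol | PD
NULL | NULL | Bob | PD
NULL | NULL | Sara | PD
NULL | NULL | Tom | CR
NULL | NULL | Wendy | PD
NULL | NULL | Yara | CR
NULL | NULL | Zane | CR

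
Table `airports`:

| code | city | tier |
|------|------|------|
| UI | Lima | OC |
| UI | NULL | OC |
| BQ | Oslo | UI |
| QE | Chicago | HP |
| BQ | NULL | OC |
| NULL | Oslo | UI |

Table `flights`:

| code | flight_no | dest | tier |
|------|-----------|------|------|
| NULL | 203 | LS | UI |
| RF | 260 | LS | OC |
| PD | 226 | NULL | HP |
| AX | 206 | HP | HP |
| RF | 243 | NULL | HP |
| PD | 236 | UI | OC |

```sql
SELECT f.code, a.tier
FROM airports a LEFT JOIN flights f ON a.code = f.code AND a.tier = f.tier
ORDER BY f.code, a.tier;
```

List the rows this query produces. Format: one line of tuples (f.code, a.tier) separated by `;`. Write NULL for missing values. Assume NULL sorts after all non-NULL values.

(NULL, HP); (NULL, OC); (NULL, OC); (NULL, OC); (NULL, UI); (NULL, UI)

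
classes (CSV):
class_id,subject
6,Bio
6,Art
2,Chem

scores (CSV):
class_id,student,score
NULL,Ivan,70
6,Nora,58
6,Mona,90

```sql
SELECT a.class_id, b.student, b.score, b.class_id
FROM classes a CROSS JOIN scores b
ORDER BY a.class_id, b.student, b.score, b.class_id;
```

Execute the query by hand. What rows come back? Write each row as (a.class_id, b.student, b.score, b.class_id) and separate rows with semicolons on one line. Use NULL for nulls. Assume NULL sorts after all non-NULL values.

(2, Ivan, 70, NULL); (2, Mona, 90, 6); (2, Nora, 58, 6); (6, Ivan, 70, NULL); (6, Ivan, 70, NULL); (6, Mona, 90, 6); (6, Mona, 90, 6); (6, Nora, 58, 6); (6, Nora, 58, 6)

CROSS JOIN pairs every row of `classes` with every row of `scores`: 3 × 3 = 9 rows.
After projecting and ordering:
a.class_id | b.student | b.score | b.class_id
2 | Ivan | 70 | NULL
2 | Mona | 90 | 6
2 | Nora | 58 | 6
6 | Ivan | 70 | NULL
6 | Ivan | 70 | NULL
6 | Mona | 90 | 6
6 | Mona | 90 | 6
6 | Nora | 58 | 6
6 | Nora | 58 | 6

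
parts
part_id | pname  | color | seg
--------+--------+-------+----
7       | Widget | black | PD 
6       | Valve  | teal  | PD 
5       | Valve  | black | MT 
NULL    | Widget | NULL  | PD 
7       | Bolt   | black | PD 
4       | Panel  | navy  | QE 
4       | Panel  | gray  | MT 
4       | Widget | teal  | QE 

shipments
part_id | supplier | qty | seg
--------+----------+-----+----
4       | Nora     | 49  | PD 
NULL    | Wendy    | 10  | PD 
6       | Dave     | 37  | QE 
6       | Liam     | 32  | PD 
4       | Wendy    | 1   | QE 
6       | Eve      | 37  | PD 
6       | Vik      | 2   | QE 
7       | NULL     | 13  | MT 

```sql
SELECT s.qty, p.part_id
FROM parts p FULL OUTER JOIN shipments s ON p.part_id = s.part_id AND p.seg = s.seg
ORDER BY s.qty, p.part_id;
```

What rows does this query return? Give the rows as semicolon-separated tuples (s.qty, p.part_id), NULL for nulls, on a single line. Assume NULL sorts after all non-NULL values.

(1, 4); (1, 4); (2, NULL); (10, NULL); (13, NULL); (32, 6); (37, 6); (37, NULL); (49, NULL); (NULL, 4); (NULL, 5); (NULL, 7); (NULL, 7); (NULL, NULL)

FULL OUTER JOIN keeps every row from both sides; unmatched rows get NULL for the other side's columns.
Matching on p.part_id = s.part_id AND p.seg = s.seg. A NULL in a compared column never satisfies the condition.
- p row (part_id=7, seg=PD): no match → kept, s columns NULL.
- p row (part_id=6, seg=PD): matches 2 s row(s) → 2 output row(s).
- p row (part_id=5, seg=MT): no match → kept, s columns NULL.
- p row (part_id=NULL, seg=PD): no match → kept, s columns NULL.
- p row (part_id=7, seg=PD): no match → kept, s columns NULL.
- p row (part_id=4, seg=QE): matches 1 s row(s) → 1 output row(s).
- p row (part_id=4, seg=MT): no match → kept, s columns NULL.
- p row (part_id=4, seg=QE): matches 1 s row(s) → 1 output row(s).
- 5 s row(s) had no p match → kept, p columns NULL.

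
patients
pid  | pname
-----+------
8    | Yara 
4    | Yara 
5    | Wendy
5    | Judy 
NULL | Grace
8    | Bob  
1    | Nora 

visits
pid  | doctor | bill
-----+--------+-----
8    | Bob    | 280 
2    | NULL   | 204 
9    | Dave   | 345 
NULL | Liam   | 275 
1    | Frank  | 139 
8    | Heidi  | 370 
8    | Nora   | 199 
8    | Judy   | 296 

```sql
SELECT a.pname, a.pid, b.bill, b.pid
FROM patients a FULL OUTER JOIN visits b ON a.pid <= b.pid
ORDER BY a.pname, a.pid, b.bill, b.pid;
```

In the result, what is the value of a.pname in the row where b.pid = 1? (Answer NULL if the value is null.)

FULL OUTER JOIN keeps every row from both sides; unmatched rows get NULL for the other side's columns.
Matching on a.pid <= b.pid. A NULL in a compared column never satisfies the condition.
- a row (pid=8): matches 5 b row(s) → 5 output row(s).
- a row (pid=4): matches 5 b row(s) → 5 output row(s).
- a row (pid=5): matches 5 b row(s) → 5 output row(s).
- a row (pid=5): matches 5 b row(s) → 5 output row(s).
- a row (pid=NULL): no match → kept, b columns NULL.
- a row (pid=8): matches 5 b row(s) → 5 output row(s).
- a row (pid=1): matches 7 b row(s) → 7 output row(s).
- 1 row(s) from b found no a partner → padded with NULL.

Nora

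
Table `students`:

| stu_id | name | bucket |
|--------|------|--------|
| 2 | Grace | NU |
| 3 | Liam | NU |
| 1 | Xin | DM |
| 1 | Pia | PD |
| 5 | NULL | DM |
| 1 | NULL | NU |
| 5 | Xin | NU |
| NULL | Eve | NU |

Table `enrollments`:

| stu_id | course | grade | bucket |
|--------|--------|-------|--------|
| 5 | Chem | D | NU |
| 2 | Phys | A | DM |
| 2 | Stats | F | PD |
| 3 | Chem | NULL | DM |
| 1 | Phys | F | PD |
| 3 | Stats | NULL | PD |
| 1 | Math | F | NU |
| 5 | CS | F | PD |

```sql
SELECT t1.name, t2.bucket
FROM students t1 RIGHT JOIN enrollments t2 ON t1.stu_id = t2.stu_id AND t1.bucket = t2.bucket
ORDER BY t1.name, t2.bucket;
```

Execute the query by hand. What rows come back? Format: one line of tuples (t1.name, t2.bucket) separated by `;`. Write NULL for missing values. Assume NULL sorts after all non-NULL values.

RIGHT JOIN keeps every row from `enrollments`; unmatched rows get NULL for `students`'s columns.
Matching on t1.stu_id = t2.stu_id AND t1.bucket = t2.bucket. A NULL in a compared column never satisfies the condition.
- t1 row (stu_id=2, bucket=NU): no match.
- t1 row (stu_id=3, bucket=NU): no match.
- t1 row (stu_id=1, bucket=DM): no match.
- t1 row (stu_id=1, bucket=PD): matches 1 t2 row(s) → 1 output row(s).
- t1 row (stu_id=5, bucket=DM): no match.
- t1 row (stu_id=1, bucket=NU): matches 1 t2 row(s) → 1 output row(s).
- t1 row (stu_id=5, bucket=NU): matches 1 t2 row(s) → 1 output row(s).
- t1 row (stu_id=NULL, bucket=NU): no match.
- 5 t2 row(s) had no t1 match → kept, t1 columns NULL.
After projecting and ordering:
t1.name | t2.bucket
Pia | PD
Xin | NU
NULL | DM
NULL | DM
NULL | NU
NULL | PD
NULL | PD
NULL | PD

(Pia, PD); (Xin, NU); (NULL, DM); (NULL, DM); (NULL, NU); (NULL, PD); (NULL, PD); (NULL, PD)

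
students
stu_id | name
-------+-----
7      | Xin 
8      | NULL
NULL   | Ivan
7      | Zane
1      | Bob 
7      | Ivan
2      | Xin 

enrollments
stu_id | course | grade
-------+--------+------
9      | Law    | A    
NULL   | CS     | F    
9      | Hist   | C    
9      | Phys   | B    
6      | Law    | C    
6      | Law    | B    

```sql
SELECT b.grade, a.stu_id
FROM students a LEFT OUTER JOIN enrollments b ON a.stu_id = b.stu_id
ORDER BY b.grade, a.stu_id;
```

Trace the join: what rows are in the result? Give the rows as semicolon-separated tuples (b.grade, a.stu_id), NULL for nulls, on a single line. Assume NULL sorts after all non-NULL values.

LEFT JOIN keeps every row from `students`; unmatched rows get NULL for `enrollments`'s columns.
Matching on a.stu_id = b.stu_id. A NULL in a compared column never satisfies the condition.
- stu_id=7: no b row matches, row kept with b columns NULL.
- stu_id=8: no b row matches, row kept with b columns NULL.
- stu_id=NULL: no b row matches, row kept with b columns NULL.
- stu_id=7: no b row matches, row kept with b columns NULL.
- stu_id=1: no b row matches, row kept with b columns NULL.
- stu_id=7: no b row matches, row kept with b columns NULL.
- stu_id=2: no b row matches, row kept with b columns NULL.
After projecting and ordering:
b.grade | a.stu_id
NULL | 1
NULL | 2
NULL | 7
NULL | 7
NULL | 7
NULL | 8
NULL | NULL

(NULL, 1); (NULL, 2); (NULL, 7); (NULL, 7); (NULL, 7); (NULL, 8); (NULL, NULL)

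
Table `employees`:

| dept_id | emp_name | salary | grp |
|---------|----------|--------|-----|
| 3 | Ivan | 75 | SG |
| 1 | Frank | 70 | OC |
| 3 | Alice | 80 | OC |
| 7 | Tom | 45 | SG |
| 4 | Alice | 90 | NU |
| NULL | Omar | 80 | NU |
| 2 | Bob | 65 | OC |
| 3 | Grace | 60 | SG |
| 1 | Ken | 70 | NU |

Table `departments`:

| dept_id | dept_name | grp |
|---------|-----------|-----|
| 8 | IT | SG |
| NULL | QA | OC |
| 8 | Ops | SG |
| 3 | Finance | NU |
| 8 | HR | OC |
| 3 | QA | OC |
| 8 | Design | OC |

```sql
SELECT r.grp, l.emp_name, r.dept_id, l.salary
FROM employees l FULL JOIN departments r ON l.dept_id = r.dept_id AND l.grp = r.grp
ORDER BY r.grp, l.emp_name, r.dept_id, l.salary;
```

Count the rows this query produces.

15

FULL OUTER JOIN keeps every row from both sides; unmatched rows get NULL for the other side's columns.
Matching on l.dept_id = r.dept_id AND l.grp = r.grp. A NULL in a compared column never satisfies the condition.
- l[0] dept_id=3, grp=SG → no match; kept with NULLs on the r side.
- l[1] dept_id=1, grp=OC → no match; kept with NULLs on the r side.
- l[2] dept_id=3, grp=OC → 1 match(es) in r → 1 row(s).
- l[3] dept_id=7, grp=SG → no match; kept with NULLs on the r side.
- l[4] dept_id=4, grp=NU → no match; kept with NULLs on the r side.
- l[5] dept_id=NULL, grp=NU → no match; kept with NULLs on the r side.
- l[6] dept_id=2, grp=OC → no match; kept with NULLs on the r side.
- l[7] dept_id=3, grp=SG → no match; kept with NULLs on the r side.
- l[8] dept_id=1, grp=NU → no match; kept with NULLs on the r side.
- 6 row(s) from r found no l partner → padded with NULL.
Total: 1 matched + 14 padded = 15 rows.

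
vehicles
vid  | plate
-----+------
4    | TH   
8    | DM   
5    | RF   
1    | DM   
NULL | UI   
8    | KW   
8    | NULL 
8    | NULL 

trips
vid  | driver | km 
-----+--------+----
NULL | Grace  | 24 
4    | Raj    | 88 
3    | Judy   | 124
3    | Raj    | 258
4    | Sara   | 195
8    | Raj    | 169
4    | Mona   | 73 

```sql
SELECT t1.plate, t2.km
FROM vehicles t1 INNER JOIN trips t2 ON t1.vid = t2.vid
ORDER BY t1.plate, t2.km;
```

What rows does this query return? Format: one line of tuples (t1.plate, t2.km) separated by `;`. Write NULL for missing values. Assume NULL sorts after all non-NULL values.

INNER JOIN keeps only pairs where the ON condition holds.
Matching on t1.vid = t2.vid. A NULL in a compared column never satisfies the condition.
- vid=4: 3 matching t2 row(s), so 3 row(s) emitted.
- vid=8: 1 matching t2 row(s), so 1 row(s) emitted.
- vid=5: no matching t2 row, dropped.
- vid=1: no matching t2 row, dropped.
- vid=NULL: no matching t2 row, dropped.
- vid=8: 1 matching t2 row(s), so 1 row(s) emitted.
- vid=8: 1 matching t2 row(s), so 1 row(s) emitted.
- vid=8: 1 matching t2 row(s), so 1 row(s) emitted.
After projecting and ordering:
t1.plate | t2.km
DM | 169
KW | 169
TH | 73
TH | 88
TH | 195
NULL | 169
NULL | 169

(DM, 169); (KW, 169); (TH, 73); (TH, 88); (TH, 195); (NULL, 169); (NULL, 169)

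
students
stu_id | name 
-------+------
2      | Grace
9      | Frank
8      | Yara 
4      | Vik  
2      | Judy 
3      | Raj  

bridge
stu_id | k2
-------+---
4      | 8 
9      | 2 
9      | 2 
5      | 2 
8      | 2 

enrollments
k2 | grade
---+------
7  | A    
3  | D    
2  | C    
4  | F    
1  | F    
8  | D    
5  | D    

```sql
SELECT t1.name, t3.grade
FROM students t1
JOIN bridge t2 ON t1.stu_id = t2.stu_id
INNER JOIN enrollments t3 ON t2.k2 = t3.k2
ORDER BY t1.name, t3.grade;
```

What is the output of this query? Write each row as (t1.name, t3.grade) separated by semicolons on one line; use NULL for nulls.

(Frank, C); (Frank, C); (Vik, D); (Yara, C)

Joins associate left-to-right: students INNER JOIN bridge on stu_id gives 4 intermediate row(s).
Then INNER JOIN `enrollments t3` on k2: keep only rows whose t2.k2 appears in t3.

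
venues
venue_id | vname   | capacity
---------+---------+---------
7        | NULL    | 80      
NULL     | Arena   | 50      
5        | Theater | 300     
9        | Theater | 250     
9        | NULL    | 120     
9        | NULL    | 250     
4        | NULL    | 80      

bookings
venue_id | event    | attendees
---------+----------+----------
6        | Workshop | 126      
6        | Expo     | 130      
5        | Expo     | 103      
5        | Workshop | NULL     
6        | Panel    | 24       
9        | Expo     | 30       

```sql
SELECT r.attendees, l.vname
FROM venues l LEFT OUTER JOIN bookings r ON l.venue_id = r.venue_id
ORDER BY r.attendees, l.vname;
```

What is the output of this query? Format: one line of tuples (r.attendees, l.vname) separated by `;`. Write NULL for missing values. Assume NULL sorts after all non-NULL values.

(30, Theater); (30, NULL); (30, NULL); (103, Theater); (NULL, Arena); (NULL, Theater); (NULL, NULL); (NULL, NULL)

LEFT JOIN keeps every row from `venues`; unmatched rows get NULL for `bookings`'s columns.
Matching on l.venue_id = r.venue_id. A NULL in a compared column never satisfies the condition.
- l (venue_id=7) has no partner → padded with NULL.
- l (venue_id=NULL) has no partner → padded with NULL.
- l (venue_id=5) pairs with 2 row(s) of r.
- l (venue_id=9) pairs with 1 row(s) of r.
- l (venue_id=9) pairs with 1 row(s) of r.
- l (venue_id=9) pairs with 1 row(s) of r.
- l (venue_id=4) has no partner → padded with NULL.
After projecting and ordering:
r.attendees | l.vname
30 | Theater
30 | NULL
30 | NULL
103 | Theater
NULL | Arena
NULL | Theater
NULL | NULL
NULL | NULL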